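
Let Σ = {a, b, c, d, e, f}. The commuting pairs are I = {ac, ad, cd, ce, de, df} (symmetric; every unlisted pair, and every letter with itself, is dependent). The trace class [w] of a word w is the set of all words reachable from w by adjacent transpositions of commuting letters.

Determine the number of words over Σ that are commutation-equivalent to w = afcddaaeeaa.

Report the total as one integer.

0(a) covers ∅
1(f) covers 0:a
2(c) covers 1:f
3(d) covers ∅
4(d) covers 3:d
5(a) covers 1:f
6(a) covers 5:a
7(e) covers 6:a
8(e) covers 7:e
9(a) covers 8:e
10(a) covers 9:a
floor of heap: 0:a, 3:d
completions by unplaced set U, small U first (add the entries for U minus each lowest piece of U):
  |U|=1: {2}:1  {4}:1  {10}:1
  |U|=2: {2,4}:2  {2,10}:2  {3,4}:1  {4,10}:2  {9,10}:1
  |U|=3: {2,3,4}:3  {2,4,10}:6  {2,9,10}:3  {3,4,10}:3  {4,9,10}:3  {8,9,10}:1
  |U|=4: {2,3,4,10}:12  {2,4,9,10}:12  {2,8,9,10}:4  {3,4,9,10}:6  {4,8,9,10}:4  {7,8,9,10}:1
  |U|=5: {2,3,4,9,10}:30  {2,4,8,9,10}:20  {2,7,8,9,10}:5  {3,4,8,9,10}:10  {4,7,8,9,10}:5  {6,7,8,9,10}:1
  |U|=6: {2,3,4,8,9,10}:60  {2,4,7,8,9,10}:30  {2,6,7,8,9,10}:6  {3,4,7,8,9,10}:15  {4,6,7,8,9,10}:6  {5,6,7,8,9,10}:1
  |U|=7: {2,3,4,7,8,9,10}:105  {2,4,6,7,8,9,10}:42  {2,5,6,7,8,9,10}:7  {3,4,6,7,8,9,10}:21  {4,5,6,7,8,9,10}:7
  |U|=8: {1,2,5,6,7,8,9,10}:7  {2,3,4,6,7,8,9,10}:168  {2,4,5,6,7,8,9,10}:56  {3,4,5,6,7,8,9,10}:28
  |U|=9: {0,1,2,5,6,7,8,9,10}:7  {1,2,4,5,6,7,8,9,10}:63  {2,3,4,5,6,7,8,9,10}:252
  start at 0(a): 315
  start at 3(d): 70
sum over floor = 385

385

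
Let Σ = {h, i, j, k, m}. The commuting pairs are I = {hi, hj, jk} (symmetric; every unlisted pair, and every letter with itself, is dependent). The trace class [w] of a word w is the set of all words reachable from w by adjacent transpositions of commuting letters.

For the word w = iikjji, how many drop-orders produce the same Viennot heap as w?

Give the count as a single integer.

piece 0:i — minimal
piece 1:i rests on {0:i}
piece 2:k rests on {1:i}
piece 3:j rests on {1:i}
piece 4:j rests on {3:j}
piece 5:i rests on {2:k, 4:j}
minimal pieces: {0:i}
ways to finish when only these pieces remain (= sum over removing one remaining piece with nothing left below it):
  1 left: {5}→1
  2 left: {2,5}→1  {4,5}→1
  3 left: {2,4,5}→2  {3,4,5}→1
  4 left: {2,3,4,5}→3
  placing 0:i first → 3 extensions

3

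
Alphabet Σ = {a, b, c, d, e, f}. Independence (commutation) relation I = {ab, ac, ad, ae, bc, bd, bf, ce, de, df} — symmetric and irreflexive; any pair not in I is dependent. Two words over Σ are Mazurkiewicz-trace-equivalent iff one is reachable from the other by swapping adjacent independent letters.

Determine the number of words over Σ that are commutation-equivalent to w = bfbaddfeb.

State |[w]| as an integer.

360

drop 0:b onto floor
drop 1:f onto floor
drop 2:b onto {0:b}
drop 3:a onto {1:f}
drop 4:d onto floor
drop 5:d onto {4:d}
drop 6:f onto {3:a}
drop 7:e onto {2:b, 6:f}
drop 8:b onto {7:e}
ground layer = {0:b, 1:f, 4:d}
drop-orders for the pieces not yet dropped (sum over which currently-grounded one goes next):
  1 to go: {5} 1  {8} 1
  2 to go: {4,5} 1  {5,8} 2  {7,8} 1
  3 to go: {2,7,8} 1  {4,5,8} 3  {5,7,8} 3  {6,7,8} 1
  4 to go: {0,2,7,8} 1  {2,5,7,8} 4  {2,6,7,8} 2  {3,6,7,8} 1  {4,5,7,8} 6  {5,6,7,8} 4
  5 to go: {0,2,5,7,8} 5  {0,2,6,7,8} 3  {1,3,6,7,8} 1  {2,3,6,7,8} 3  {2,4,5,7,8} 10  {2,5,6,7,8} 10  {3,5,6,7,8} 5  {4,5,6,7,8} 10
  6 to go: {0,2,3,6,7,8} 6  {0,2,4,5,7,8} 15  {0,2,5,6,7,8} 18  {1,2,3,6,7,8} 4  {1,3,5,6,7,8} 6  {2,3,5,6,7,8} 18  {2,4,5,6,7,8} 30  {3,4,5,6,7,8} 15
  7 to go: {0,1,2,3,6,7,8} 10  {0,2,3,5,6,7,8} 42  {0,2,4,5,6,7,8} 63  {1,2,3,5,6,7,8} 28  {1,3,4,5,6,7,8} 21  {2,3,4,5,6,7,8} 63
  if 0:b drops first: 112 orders
  if 1:f drops first: 168 orders
  if 4:d drops first: 80 orders
heap linearizations: 360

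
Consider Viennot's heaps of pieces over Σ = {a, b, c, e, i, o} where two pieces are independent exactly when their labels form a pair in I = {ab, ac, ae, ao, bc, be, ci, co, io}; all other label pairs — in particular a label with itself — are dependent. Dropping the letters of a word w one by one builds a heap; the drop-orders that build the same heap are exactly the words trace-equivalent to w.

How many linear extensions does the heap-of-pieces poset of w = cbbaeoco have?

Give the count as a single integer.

176

#0=c has no predecessor
#1=b has no predecessor
#2=b depends on [1:b]
#3=a has no predecessor
#4=e depends on [0:c]
#5=o depends on [2:b, 4:e]
#6=c depends on [4:e]
#7=o depends on [5:o]
sources: [0:c, 1:b, 3:a]
N(rest) = Σ N(rest − s) over sources s of rest; N(one piece) = 1:
  size 1 → [3]=1  [6]=1  [7]=1
  size 2 → [3,6]=2  [3,7]=2  [5,7]=1  [6,7]=2
  size 3 → [2,5,7]=1  [3,5,7]=3  [3,6,7]=6  [5,6,7]=3
  size 4 → [1,2,5,7]=1  [2,3,5,7]=4  [2,5,6,7]=4  [3,5,6,7]=12  [4,5,6,7]=3
  size 5 → [0,4,5,6,7]=3  [1,2,3,5,7]=5  [1,2,5,6,7]=5  [2,3,5,6,7]=20  [2,4,5,6,7]=7  [3,4,5,6,7]=15
  size 6 → [0,2,4,5,6,7]=10  [0,3,4,5,6,7]=18  [1,2,3,5,6,7]=30  [1,2,4,5,6,7]=12  [2,3,4,5,6,7]=42
  first=0(c) contributes 84
  first=1(b) contributes 70
  first=3(a) contributes 22
|[w]| = 176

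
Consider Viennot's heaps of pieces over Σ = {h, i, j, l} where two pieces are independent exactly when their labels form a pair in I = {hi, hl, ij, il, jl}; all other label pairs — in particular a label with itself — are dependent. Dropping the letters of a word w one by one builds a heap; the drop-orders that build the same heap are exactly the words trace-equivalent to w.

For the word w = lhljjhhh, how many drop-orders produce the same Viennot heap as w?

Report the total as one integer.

28

piece 0:l — minimal
piece 1:h — minimal
piece 2:l rests on {0:l}
piece 3:j rests on {1:h}
piece 4:j rests on {3:j}
piece 5:h rests on {4:j}
piece 6:h rests on {5:h}
piece 7:h rests on {6:h}
minimal pieces: {0:l, 1:h}
ways to finish when only these pieces remain (= sum over removing one remaining piece with nothing left below it):
  1 left: {2}→1  {7}→1
  2 left: {0,2}→1  {2,7}→2  {6,7}→1
  3 left: {0,2,7}→3  {2,6,7}→3  {5,6,7}→1
  4 left: {0,2,6,7}→6  {2,5,6,7}→4  {4,5,6,7}→1
  5 left: {0,2,5,6,7}→10  {2,4,5,6,7}→5  {3,4,5,6,7}→1
  6 left: {0,2,4,5,6,7}→15  {1,3,4,5,6,7}→1  {2,3,4,5,6,7}→6
  placing 0:l first → 7 extensions
  placing 1:h first → 21 extensions
total linear extensions = 28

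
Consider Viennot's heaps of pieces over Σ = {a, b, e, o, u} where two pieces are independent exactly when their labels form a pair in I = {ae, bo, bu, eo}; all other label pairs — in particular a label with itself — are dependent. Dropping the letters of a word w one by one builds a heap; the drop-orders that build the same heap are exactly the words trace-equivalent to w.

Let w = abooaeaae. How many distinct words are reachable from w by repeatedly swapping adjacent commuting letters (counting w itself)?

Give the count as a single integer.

#0=a has no predecessor
#1=b depends on [0:a]
#2=o depends on [0:a]
#3=o depends on [2:o]
#4=a depends on [1:b, 3:o]
#5=e depends on [1:b]
#6=a depends on [4:a]
#7=a depends on [6:a]
#8=e depends on [5:e]
sources: [0:a]
N(rest) = Σ N(rest − s) over sources s of rest; N(one piece) = 1:
  size 1 → [7]=1  [8]=1
  size 2 → [5,8]=1  [6,7]=1  [7,8]=2
  size 3 → [4,6,7]=1  [5,7,8]=3  [6,7,8]=3
  size 4 → [3,4,6,7]=1  [4,6,7,8]=4  [5,6,7,8]=6
  size 5 → [2,3,4,6,7]=1  [3,4,6,7,8]=5  [4,5,6,7,8]=10
  size 6 → [1,4,5,6,7,8]=10  [2,3,4,6,7,8]=6  [3,4,5,6,7,8]=15
  size 7 → [1,3,4,5,6,7,8]=25  [2,3,4,5,6,7,8]=21
  first=0(a) contributes 46

46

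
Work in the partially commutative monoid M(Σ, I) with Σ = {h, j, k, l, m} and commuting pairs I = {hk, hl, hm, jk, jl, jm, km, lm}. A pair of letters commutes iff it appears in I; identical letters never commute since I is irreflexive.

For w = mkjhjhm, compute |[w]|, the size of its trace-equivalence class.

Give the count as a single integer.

105

#0=m has no predecessor
#1=k has no predecessor
#2=j has no predecessor
#3=h depends on [2:j]
#4=j depends on [3:h]
#5=h depends on [4:j]
#6=m depends on [0:m]
sources: [0:m, 1:k, 2:j]
N(rest) = Σ N(rest − s) over sources s of rest; N(one piece) = 1:
  size 1 → [1]=1  [5]=1  [6]=1
  size 2 → [0,6]=1  [1,5]=2  [1,6]=2  [4,5]=1  [5,6]=2
  size 3 → [0,1,6]=3  [0,5,6]=3  [1,4,5]=3  [1,5,6]=6  [3,4,5]=1  [4,5,6]=3
  size 4 → [0,1,5,6]=12  [0,4,5,6]=6  [1,3,4,5]=4  [1,4,5,6]=12  [2,3,4,5]=1  [3,4,5,6]=4
  size 5 → [0,1,4,5,6]=30  [0,3,4,5,6]=10  [1,2,3,4,5]=5  [1,3,4,5,6]=20  [2,3,4,5,6]=5
  first=0(m) contributes 30
  first=1(k) contributes 15
  first=2(j) contributes 60
|[w]| = 105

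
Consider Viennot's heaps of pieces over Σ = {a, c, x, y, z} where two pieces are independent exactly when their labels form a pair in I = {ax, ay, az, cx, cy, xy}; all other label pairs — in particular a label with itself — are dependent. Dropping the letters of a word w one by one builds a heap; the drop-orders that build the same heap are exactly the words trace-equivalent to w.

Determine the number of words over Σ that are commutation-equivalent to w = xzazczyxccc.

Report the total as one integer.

80

drop 0:x onto floor
drop 1:z onto {0:x}
drop 2:a onto floor
drop 3:z onto {1:z}
drop 4:c onto {2:a, 3:z}
drop 5:z onto {4:c}
drop 6:y onto {5:z}
drop 7:x onto {5:z}
drop 8:c onto {5:z}
drop 9:c onto {8:c}
drop 10:c onto {9:c}
ground layer = {0:x, 2:a}
drop-orders for the pieces not yet dropped (sum over which currently-grounded one goes next):
  1 to go: {6} 1  {7} 1  {10} 1
  2 to go: {6,7} 2  {6,10} 2  {7,10} 2  {9,10} 1
  3 to go: {6,7,10} 6  {6,9,10} 3  {7,9,10} 3  {8,9,10} 1
  4 to go: {6,7,9,10} 12  {6,8,9,10} 4  {7,8,9,10} 4
  5 to go: {6,7,8,9,10} 20
  6 to go: {5,6,7,8,9,10} 20
  7 to go: {4,5,6,7,8,9,10} 20
  8 to go: {2,4,5,6,7,8,9,10} 20  {3,4,5,6,7,8,9,10} 20
  9 to go: {1,3,4,5,6,7,8,9,10} 20  {2,3,4,5,6,7,8,9,10} 40
  if 0:x drops first: 60 orders
  if 2:a drops first: 20 orders
heap linearizations: 80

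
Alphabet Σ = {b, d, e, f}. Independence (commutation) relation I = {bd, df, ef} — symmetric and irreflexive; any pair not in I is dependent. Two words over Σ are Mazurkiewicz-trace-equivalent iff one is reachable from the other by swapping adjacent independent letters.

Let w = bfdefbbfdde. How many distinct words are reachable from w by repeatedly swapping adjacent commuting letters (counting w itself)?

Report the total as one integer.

drop 0:b onto floor
drop 1:f onto {0:b}
drop 2:d onto floor
drop 3:e onto {0:b, 2:d}
drop 4:f onto {1:f}
drop 5:b onto {3:e, 4:f}
drop 6:b onto {5:b}
drop 7:f onto {6:b}
drop 8:d onto {3:e}
drop 9:d onto {8:d}
drop 10:e onto {6:b, 9:d}
ground layer = {0:b, 2:d}
drop-orders for the pieces not yet dropped (sum over which currently-grounded one goes next):
  1 to go: {7} 1  {10} 1
  2 to go: {7,10} 2  {9,10} 1
  3 to go: {6,7,10} 2  {7,9,10} 3  {8,9,10} 1
  4 to go: {5,6,7,10} 2  {6,7,9,10} 5  {7,8,9,10} 4
  5 to go: {4,5,6,7,10} 2  {5,6,7,9,10} 7  {6,7,8,9,10} 9
  6 to go: {1,4,5,6,7,10} 2  {4,5,6,7,9,10} 9  {5,6,7,8,9,10} 16
  7 to go: {1,4,5,6,7,9,10} 11  {3,5,6,7,8,9,10} 16  {4,5,6,7,8,9,10} 25
  8 to go: {1,4,5,6,7,8,9,10} 36  {2,3,5,6,7,8,9,10} 16  {3,4,5,6,7,8,9,10} 41
  9 to go: {1,3,4,5,6,7,8,9,10} 77  {2,3,4,5,6,7,8,9,10} 57
  if 0:b drops first: 134 orders
  if 2:d drops first: 77 orders
heap linearizations: 211

211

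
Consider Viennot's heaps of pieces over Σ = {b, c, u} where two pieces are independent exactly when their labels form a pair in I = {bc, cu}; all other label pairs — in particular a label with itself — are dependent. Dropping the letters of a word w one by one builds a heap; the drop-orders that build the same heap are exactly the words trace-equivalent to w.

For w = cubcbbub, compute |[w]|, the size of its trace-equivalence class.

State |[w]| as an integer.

drop 0:c onto floor
drop 1:u onto floor
drop 2:b onto {1:u}
drop 3:c onto {0:c}
drop 4:b onto {2:b}
drop 5:b onto {4:b}
drop 6:u onto {5:b}
drop 7:b onto {6:u}
ground layer = {0:c, 1:u}
drop-orders for the pieces not yet dropped (sum over which currently-grounded one goes next):
  1 to go: {3} 1  {7} 1
  2 to go: {0,3} 1  {3,7} 2  {6,7} 1
  3 to go: {0,3,7} 3  {3,6,7} 3  {5,6,7} 1
  4 to go: {0,3,6,7} 6  {3,5,6,7} 4  {4,5,6,7} 1
  5 to go: {0,3,5,6,7} 10  {2,4,5,6,7} 1  {3,4,5,6,7} 5
  6 to go: {0,3,4,5,6,7} 15  {1,2,4,5,6,7} 1  {2,3,4,5,6,7} 6
  if 0:c drops first: 7 orders
  if 1:u drops first: 21 orders
heap linearizations: 28

28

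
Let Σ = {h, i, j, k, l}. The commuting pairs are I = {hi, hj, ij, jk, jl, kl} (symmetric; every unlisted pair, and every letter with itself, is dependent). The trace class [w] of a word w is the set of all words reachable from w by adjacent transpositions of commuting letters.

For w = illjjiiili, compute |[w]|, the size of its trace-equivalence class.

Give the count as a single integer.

45

0(i) covers ∅
1(l) covers 0:i
2(l) covers 1:l
3(j) covers ∅
4(j) covers 3:j
5(i) covers 2:l
6(i) covers 5:i
7(i) covers 6:i
8(l) covers 7:i
9(i) covers 8:l
floor of heap: 0:i, 3:j
completions by unplaced set U, small U first (add the entries for U minus each lowest piece of U):
  |U|=1: {4}:1  {9}:1
  |U|=2: {3,4}:1  {4,9}:2  {8,9}:1
  |U|=3: {3,4,9}:3  {4,8,9}:3  {7,8,9}:1
  |U|=4: {3,4,8,9}:6  {4,7,8,9}:4  {6,7,8,9}:1
  |U|=5: {3,4,7,8,9}:10  {4,6,7,8,9}:5  {5,6,7,8,9}:1
  |U|=6: {2,5,6,7,8,9}:1  {3,4,6,7,8,9}:15  {4,5,6,7,8,9}:6
  |U|=7: {1,2,5,6,7,8,9}:1  {2,4,5,6,7,8,9}:7  {3,4,5,6,7,8,9}:21
  |U|=8: {0,1,2,5,6,7,8,9}:1  {1,2,4,5,6,7,8,9}:8  {2,3,4,5,6,7,8,9}:28
  start at 0(i): 36
  start at 3(j): 9
sum over floor = 45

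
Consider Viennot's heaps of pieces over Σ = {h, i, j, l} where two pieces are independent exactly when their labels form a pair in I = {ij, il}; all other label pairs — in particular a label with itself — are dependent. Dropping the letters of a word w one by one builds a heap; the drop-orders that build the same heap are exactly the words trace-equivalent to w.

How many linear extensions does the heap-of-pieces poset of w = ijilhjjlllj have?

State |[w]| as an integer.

6

drop 0:i onto floor
drop 1:j onto floor
drop 2:i onto {0:i}
drop 3:l onto {1:j}
drop 4:h onto {2:i, 3:l}
drop 5:j onto {4:h}
drop 6:j onto {5:j}
drop 7:l onto {6:j}
drop 8:l onto {7:l}
drop 9:l onto {8:l}
drop 10:j onto {9:l}
ground layer = {0:i, 1:j}
drop-orders for the pieces not yet dropped (sum over which currently-grounded one goes next):
  1 to go: {10} 1
  2 to go: {9,10} 1
  3 to go: {8,9,10} 1
  4 to go: {7,8,9,10} 1
  5 to go: {6,7,8,9,10} 1
  6 to go: {5,6,7,8,9,10} 1
  7 to go: {4,5,6,7,8,9,10} 1
  8 to go: {2,4,5,6,7,8,9,10} 1  {3,4,5,6,7,8,9,10} 1
  9 to go: {0,2,4,5,6,7,8,9,10} 1  {1,3,4,5,6,7,8,9,10} 1  {2,3,4,5,6,7,8,9,10} 2
  if 0:i drops first: 3 orders
  if 1:j drops first: 3 orders
heap linearizations: 6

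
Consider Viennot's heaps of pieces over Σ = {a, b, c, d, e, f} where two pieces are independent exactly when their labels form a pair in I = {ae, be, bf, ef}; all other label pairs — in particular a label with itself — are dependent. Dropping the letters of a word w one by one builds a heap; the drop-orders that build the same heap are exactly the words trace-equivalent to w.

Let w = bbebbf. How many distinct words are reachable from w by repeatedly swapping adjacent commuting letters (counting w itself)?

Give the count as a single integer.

30

piece 0:b — minimal
piece 1:b rests on {0:b}
piece 2:e — minimal
piece 3:b rests on {1:b}
piece 4:b rests on {3:b}
piece 5:f — minimal
minimal pieces: {0:b, 2:e, 5:f}
ways to finish when only these pieces remain (= sum over removing one remaining piece with nothing left below it):
  1 left: {2}→1  {4}→1  {5}→1
  2 left: {2,4}→2  {2,5}→2  {3,4}→1  {4,5}→2
  3 left: {1,3,4}→1  {2,3,4}→3  {2,4,5}→6  {3,4,5}→3
  4 left: {0,1,3,4}→1  {1,2,3,4}→4  {1,3,4,5}→4  {2,3,4,5}→12
  placing 0:b first → 20 extensions
  placing 2:e first → 5 extensions
  placing 5:f first → 5 extensions
total linear extensions = 30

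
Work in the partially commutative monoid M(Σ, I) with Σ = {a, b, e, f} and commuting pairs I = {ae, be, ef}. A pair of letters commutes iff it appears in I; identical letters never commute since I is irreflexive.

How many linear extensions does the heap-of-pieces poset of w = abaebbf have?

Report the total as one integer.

7

drop 0:a onto floor
drop 1:b onto {0:a}
drop 2:a onto {1:b}
drop 3:e onto floor
drop 4:b onto {2:a}
drop 5:b onto {4:b}
drop 6:f onto {5:b}
ground layer = {0:a, 3:e}
drop-orders for the pieces not yet dropped (sum over which currently-grounded one goes next):
  1 to go: {3} 1  {6} 1
  2 to go: {3,6} 2  {5,6} 1
  3 to go: {3,5,6} 3  {4,5,6} 1
  4 to go: {2,4,5,6} 1  {3,4,5,6} 4
  5 to go: {1,2,4,5,6} 1  {2,3,4,5,6} 5
  if 0:a drops first: 6 orders
  if 3:e drops first: 1 orders
heap linearizations: 7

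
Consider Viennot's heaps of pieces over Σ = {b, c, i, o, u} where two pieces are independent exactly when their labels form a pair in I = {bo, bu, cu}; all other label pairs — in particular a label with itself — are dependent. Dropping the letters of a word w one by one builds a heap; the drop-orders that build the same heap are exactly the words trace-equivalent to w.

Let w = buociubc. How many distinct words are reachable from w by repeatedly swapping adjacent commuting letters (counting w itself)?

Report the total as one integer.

#0=b has no predecessor
#1=u has no predecessor
#2=o depends on [1:u]
#3=c depends on [0:b, 2:o]
#4=i depends on [3:c]
#5=u depends on [4:i]
#6=b depends on [4:i]
#7=c depends on [6:b]
sources: [0:b, 1:u]
N(rest) = Σ N(rest − s) over sources s of rest; N(one piece) = 1:
  size 1 → [5]=1  [7]=1
  size 2 → [5,7]=2  [6,7]=1
  size 3 → [5,6,7]=3
  size 4 → [4,5,6,7]=3
  size 5 → [3,4,5,6,7]=3
  size 6 → [0,3,4,5,6,7]=3  [2,3,4,5,6,7]=3
  first=0(b) contributes 3
  first=1(u) contributes 6
|[w]| = 9

9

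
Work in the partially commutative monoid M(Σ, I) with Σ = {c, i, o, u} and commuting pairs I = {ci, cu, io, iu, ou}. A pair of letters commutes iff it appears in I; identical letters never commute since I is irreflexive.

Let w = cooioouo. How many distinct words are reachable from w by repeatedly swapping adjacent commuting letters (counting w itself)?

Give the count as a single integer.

piece 0:c — minimal
piece 1:o rests on {0:c}
piece 2:o rests on {1:o}
piece 3:i — minimal
piece 4:o rests on {2:o}
piece 5:o rests on {4:o}
piece 6:u — minimal
piece 7:o rests on {5:o}
minimal pieces: {0:c, 3:i, 6:u}
ways to finish when only these pieces remain (= sum over removing one remaining piece with nothing left below it):
  1 left: {3}→1  {6}→1  {7}→1
  2 left: {3,6}→2  {3,7}→2  {5,7}→1  {6,7}→2
  3 left: {3,5,7}→3  {3,6,7}→6  {4,5,7}→1  {5,6,7}→3
  4 left: {2,4,5,7}→1  {3,4,5,7}→4  {3,5,6,7}→12  {4,5,6,7}→4
  5 left: {1,2,4,5,7}→1  {2,3,4,5,7}→5  {2,4,5,6,7}→5  {3,4,5,6,7}→20
  6 left: {0,1,2,4,5,7}→1  {1,2,3,4,5,7}→6  {1,2,4,5,6,7}→6  {2,3,4,5,6,7}→30
  placing 0:c first → 42 extensions
  placing 3:i first → 7 extensions
  placing 6:u first → 7 extensions
total linear extensions = 56

56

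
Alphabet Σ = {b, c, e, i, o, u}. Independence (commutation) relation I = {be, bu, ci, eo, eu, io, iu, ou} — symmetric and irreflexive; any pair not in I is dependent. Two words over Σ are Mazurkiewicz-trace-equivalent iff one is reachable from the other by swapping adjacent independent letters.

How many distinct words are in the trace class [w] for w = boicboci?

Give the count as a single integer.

9

piece 0:b — minimal
piece 1:o rests on {0:b}
piece 2:i rests on {0:b}
piece 3:c rests on {1:o}
piece 4:b rests on {2:i, 3:c}
piece 5:o rests on {4:b}
piece 6:c rests on {5:o}
piece 7:i rests on {4:b}
minimal pieces: {0:b}
ways to finish when only these pieces remain (= sum over removing one remaining piece with nothing left below it):
  1 left: {6}→1  {7}→1
  2 left: {5,6}→1  {6,7}→2
  3 left: {5,6,7}→3
  4 left: {4,5,6,7}→3
  5 left: {2,4,5,6,7}→3  {3,4,5,6,7}→3
  6 left: {1,3,4,5,6,7}→3  {2,3,4,5,6,7}→6
  placing 0:b first → 9 extensions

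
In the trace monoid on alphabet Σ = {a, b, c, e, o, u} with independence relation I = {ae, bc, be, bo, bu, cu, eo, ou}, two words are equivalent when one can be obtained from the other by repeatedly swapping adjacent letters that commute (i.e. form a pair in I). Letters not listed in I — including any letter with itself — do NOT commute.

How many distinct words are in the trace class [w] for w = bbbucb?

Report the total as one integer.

30

0(b) covers ∅
1(b) covers 0:b
2(b) covers 1:b
3(u) covers ∅
4(c) covers ∅
5(b) covers 2:b
floor of heap: 0:b, 3:u, 4:c
completions by unplaced set U, small U first (add the entries for U minus each lowest piece of U):
  |U|=1: {3}:1  {4}:1  {5}:1
  |U|=2: {2,5}:1  {3,4}:2  {3,5}:2  {4,5}:2
  |U|=3: {1,2,5}:1  {2,3,5}:3  {2,4,5}:3  {3,4,5}:6
  |U|=4: {0,1,2,5}:1  {1,2,3,5}:4  {1,2,4,5}:4  {2,3,4,5}:12
  start at 0(b): 20
  start at 3(u): 5
  start at 4(c): 5
sum over floor = 30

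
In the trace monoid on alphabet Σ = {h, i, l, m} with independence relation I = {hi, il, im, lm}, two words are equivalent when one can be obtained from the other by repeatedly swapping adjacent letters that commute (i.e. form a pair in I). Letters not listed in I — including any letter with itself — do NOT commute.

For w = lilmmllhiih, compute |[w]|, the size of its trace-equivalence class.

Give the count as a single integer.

2475

0(l) covers ∅
1(i) covers ∅
2(l) covers 0:l
3(m) covers ∅
4(m) covers 3:m
5(l) covers 2:l
6(l) covers 5:l
7(h) covers 4:m, 6:l
8(i) covers 1:i
9(i) covers 8:i
10(h) covers 7:h
floor of heap: 0:l, 1:i, 3:m
completions by unplaced set U, small U first (add the entries for U minus each lowest piece of U):
  |U|=1: {9}:1  {10}:1
  |U|=2: {7,10}:1  {8,9}:1  {9,10}:2
  |U|=3: {1,8,9}:1  {4,7,10}:1  {6,7,10}:1  {7,9,10}:3  {8,9,10}:3
  |U|=4: {1,8,9,10}:4  {3,4,7,10}:1  {4,6,7,10}:2  {4,7,9,10}:4  {5,6,7,10}:1  {6,7,9,10}:4  {7,8,9,10}:6
  |U|=5: {1,7,8,9,10}:10  {2,5,6,7,10}:1  {3,4,6,7,10}:3  {3,4,7,9,10}:5  {4,5,6,7,10}:3  {4,6,7,9,10}:10  {4,7,8,9,10}:10  {5,6,7,9,10}:5  {6,7,8,9,10}:10
  |U|=6: {0,2,5,6,7,10}:1  {1,4,7,8,9,10}:20  {1,6,7,8,9,10}:20  {2,4,5,6,7,10}:4  {2,5,6,7,9,10}:6  {3,4,5,6,7,10}:6  {3,4,6,7,9,10}:18  {3,4,7,8,9,10}:15  {4,5,6,7,9,10}:18  {4,6,7,8,9,10}:30  {5,6,7,8,9,10}:15
  |U|=7: {0,2,4,5,6,7,10}:5  {0,2,5,6,7,9,10}:7  {1,3,4,7,8,9,10}:35  {1,4,6,7,8,9,10}:70  {1,5,6,7,8,9,10}:35  {2,3,4,5,6,7,10}:10  {2,4,5,6,7,9,10}:28  {2,5,6,7,8,9,10}:21  {3,4,5,6,7,9,10}:42  {3,4,6,7,8,9,10}:63  {4,5,6,7,8,9,10}:63
  |U|=8: {0,2,3,4,5,6,7,10}:15  {0,2,4,5,6,7,9,10}:40  {0,2,5,6,7,8,9,10}:28  {1,2,5,6,7,8,9,10}:56  {1,3,4,6,7,8,9,10}:168  {1,4,5,6,7,8,9,10}:168  {2,3,4,5,6,7,9,10}:80  {2,4,5,6,7,8,9,10}:112  {3,4,5,6,7,8,9,10}:168
  |U|=9: {0,1,2,5,6,7,8,9,10}:84  {0,2,3,4,5,6,7,9,10}:135  {0,2,4,5,6,7,8,9,10}:180  {1,2,4,5,6,7,8,9,10}:336  {1,3,4,5,6,7,8,9,10}:504  {2,3,4,5,6,7,8,9,10}:360
  start at 0(l): 1200
  start at 1(i): 675
  start at 3(m): 600
sum over floor = 2475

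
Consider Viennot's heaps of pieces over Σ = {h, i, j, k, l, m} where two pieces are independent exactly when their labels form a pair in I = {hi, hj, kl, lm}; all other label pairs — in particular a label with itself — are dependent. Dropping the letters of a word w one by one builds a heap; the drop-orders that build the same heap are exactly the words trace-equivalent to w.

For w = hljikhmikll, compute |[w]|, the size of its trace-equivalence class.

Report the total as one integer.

0(h) covers ∅
1(l) covers 0:h
2(j) covers 1:l
3(i) covers 2:j
4(k) covers 3:i
5(h) covers 4:k
6(m) covers 5:h
7(i) covers 6:m
8(k) covers 7:i
9(l) covers 7:i
10(l) covers 9:l
floor of heap: 0:h
completions by unplaced set U, small U first (add the entries for U minus each lowest piece of U):
  |U|=1: {8}:1  {10}:1
  |U|=2: {8,10}:2  {9,10}:1
  |U|=3: {8,9,10}:3
  |U|=4: {7,8,9,10}:3
  |U|=5: {6,7,8,9,10}:3
  |U|=6: {5,6,7,8,9,10}:3
  |U|=7: {4,5,6,7,8,9,10}:3
  |U|=8: {3,4,5,6,7,8,9,10}:3
  |U|=9: {2,3,4,5,6,7,8,9,10}:3
  start at 0(h): 3

3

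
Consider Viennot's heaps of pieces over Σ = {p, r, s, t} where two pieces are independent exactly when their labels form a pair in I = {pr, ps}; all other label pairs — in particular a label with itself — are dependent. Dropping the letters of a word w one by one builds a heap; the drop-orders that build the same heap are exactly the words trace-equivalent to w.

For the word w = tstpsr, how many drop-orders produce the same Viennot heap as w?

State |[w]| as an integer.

piece 0:t — minimal
piece 1:s rests on {0:t}
piece 2:t rests on {1:s}
piece 3:p rests on {2:t}
piece 4:s rests on {2:t}
piece 5:r rests on {4:s}
minimal pieces: {0:t}
ways to finish when only these pieces remain (= sum over removing one remaining piece with nothing left below it):
  1 left: {3}→1  {5}→1
  2 left: {3,5}→2  {4,5}→1
  3 left: {3,4,5}→3
  4 left: {2,3,4,5}→3
  placing 0:t first → 3 extensions

3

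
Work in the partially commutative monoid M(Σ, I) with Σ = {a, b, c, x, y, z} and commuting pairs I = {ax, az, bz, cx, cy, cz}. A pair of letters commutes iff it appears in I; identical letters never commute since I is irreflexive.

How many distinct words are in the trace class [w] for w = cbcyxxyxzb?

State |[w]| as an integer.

piece 0:c — minimal
piece 1:b rests on {0:c}
piece 2:c rests on {1:b}
piece 3:y rests on {1:b}
piece 4:x rests on {3:y}
piece 5:x rests on {4:x}
piece 6:y rests on {5:x}
piece 7:x rests on {6:y}
piece 8:z rests on {7:x}
piece 9:b rests on {2:c, 7:x}
minimal pieces: {0:c}
ways to finish when only these pieces remain (= sum over removing one remaining piece with nothing left below it):
  1 left: {8}→1  {9}→1
  2 left: {2,9}→1  {8,9}→2
  3 left: {2,8,9}→3  {7,8,9}→2
  4 left: {2,7,8,9}→5  {6,7,8,9}→2
  5 left: {2,6,7,8,9}→7  {5,6,7,8,9}→2
  6 left: {2,5,6,7,8,9}→9  {4,5,6,7,8,9}→2
  7 left: {2,4,5,6,7,8,9}→11  {3,4,5,6,7,8,9}→2
  8 left: {2,3,4,5,6,7,8,9}→13
  placing 0:c first → 13 extensions

13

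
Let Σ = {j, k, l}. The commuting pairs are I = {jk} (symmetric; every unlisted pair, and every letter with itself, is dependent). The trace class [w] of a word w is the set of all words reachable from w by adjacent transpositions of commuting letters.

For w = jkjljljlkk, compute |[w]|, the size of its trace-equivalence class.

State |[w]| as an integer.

3

#0=j has no predecessor
#1=k has no predecessor
#2=j depends on [0:j]
#3=l depends on [1:k, 2:j]
#4=j depends on [3:l]
#5=l depends on [4:j]
#6=j depends on [5:l]
#7=l depends on [6:j]
#8=k depends on [7:l]
#9=k depends on [8:k]
sources: [0:j, 1:k]
N(rest) = Σ N(rest − s) over sources s of rest; N(one piece) = 1:
  size 1 → [9]=1
  size 2 → [8,9]=1
  size 3 → [7,8,9]=1
  size 4 → [6,7,8,9]=1
  size 5 → [5,6,7,8,9]=1
  size 6 → [4,5,6,7,8,9]=1
  size 7 → [3,4,5,6,7,8,9]=1
  size 8 → [1,3,4,5,6,7,8,9]=1  [2,3,4,5,6,7,8,9]=1
  first=0(j) contributes 2
  first=1(k) contributes 1
|[w]| = 3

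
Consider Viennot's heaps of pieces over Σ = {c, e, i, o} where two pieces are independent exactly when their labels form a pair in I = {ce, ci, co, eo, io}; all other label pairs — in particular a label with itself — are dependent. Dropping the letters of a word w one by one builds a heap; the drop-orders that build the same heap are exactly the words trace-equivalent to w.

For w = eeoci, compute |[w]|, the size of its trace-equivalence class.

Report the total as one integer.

piece 0:e — minimal
piece 1:e rests on {0:e}
piece 2:o — minimal
piece 3:c — minimal
piece 4:i rests on {1:e}
minimal pieces: {0:e, 2:o, 3:c}
ways to finish when only these pieces remain (= sum over removing one remaining piece with nothing left below it):
  1 left: {2}→1  {3}→1  {4}→1
  2 left: {1,4}→1  {2,3}→2  {2,4}→2  {3,4}→2
  3 left: {0,1,4}→1  {1,2,4}→3  {1,3,4}→3  {2,3,4}→6
  placing 0:e first → 12 extensions
  placing 2:o first → 4 extensions
  placing 3:c first → 4 extensions
total linear extensions = 20

20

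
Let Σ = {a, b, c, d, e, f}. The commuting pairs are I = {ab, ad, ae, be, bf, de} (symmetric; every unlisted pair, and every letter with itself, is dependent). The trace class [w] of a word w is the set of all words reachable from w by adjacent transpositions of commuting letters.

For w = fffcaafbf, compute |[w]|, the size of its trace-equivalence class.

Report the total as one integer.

piece 0:f — minimal
piece 1:f rests on {0:f}
piece 2:f rests on {1:f}
piece 3:c rests on {2:f}
piece 4:a rests on {3:c}
piece 5:a rests on {4:a}
piece 6:f rests on {5:a}
piece 7:b rests on {3:c}
piece 8:f rests on {6:f}
minimal pieces: {0:f}
ways to finish when only these pieces remain (= sum over removing one remaining piece with nothing left below it):
  1 left: {7}→1  {8}→1
  2 left: {6,8}→1  {7,8}→2
  3 left: {5,6,8}→1  {6,7,8}→3
  4 left: {4,5,6,8}→1  {5,6,7,8}→4
  5 left: {4,5,6,7,8}→5
  6 left: {3,4,5,6,7,8}→5
  7 left: {2,3,4,5,6,7,8}→5
  placing 0:f first → 5 extensions

5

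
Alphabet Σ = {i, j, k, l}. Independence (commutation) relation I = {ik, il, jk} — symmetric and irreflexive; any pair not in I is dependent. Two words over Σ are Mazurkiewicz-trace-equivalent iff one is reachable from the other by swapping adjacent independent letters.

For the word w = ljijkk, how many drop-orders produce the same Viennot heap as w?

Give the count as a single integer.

piece 0:l — minimal
piece 1:j rests on {0:l}
piece 2:i rests on {1:j}
piece 3:j rests on {2:i}
piece 4:k rests on {0:l}
piece 5:k rests on {4:k}
minimal pieces: {0:l}
ways to finish when only these pieces remain (= sum over removing one remaining piece with nothing left below it):
  1 left: {3}→1  {5}→1
  2 left: {2,3}→1  {3,5}→2  {4,5}→1
  3 left: {1,2,3}→1  {2,3,5}→3  {3,4,5}→3
  4 left: {1,2,3,5}→4  {2,3,4,5}→6
  placing 0:l first → 10 extensions

10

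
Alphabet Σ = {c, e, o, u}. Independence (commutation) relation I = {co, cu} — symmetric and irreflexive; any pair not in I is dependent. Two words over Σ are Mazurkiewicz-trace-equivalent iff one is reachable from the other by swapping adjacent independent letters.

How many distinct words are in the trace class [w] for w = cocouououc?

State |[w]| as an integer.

piece 0:c — minimal
piece 1:o — minimal
piece 2:c rests on {0:c}
piece 3:o rests on {1:o}
piece 4:u rests on {3:o}
piece 5:o rests on {4:u}
piece 6:u rests on {5:o}
piece 7:o rests on {6:u}
piece 8:u rests on {7:o}
piece 9:c rests on {2:c}
minimal pieces: {0:c, 1:o}
ways to finish when only these pieces remain (= sum over removing one remaining piece with nothing left below it):
  1 left: {8}→1  {9}→1
  2 left: {2,9}→1  {7,8}→1  {8,9}→2
  3 left: {0,2,9}→1  {2,8,9}→3  {6,7,8}→1  {7,8,9}→3
  4 left: {0,2,8,9}→4  {2,7,8,9}→6  {5,6,7,8}→1  {6,7,8,9}→4
  5 left: {0,2,7,8,9}→10  {2,6,7,8,9}→10  {4,5,6,7,8}→1  {5,6,7,8,9}→5
  6 left: {0,2,6,7,8,9}→20  {2,5,6,7,8,9}→15  {3,4,5,6,7,8}→1  {4,5,6,7,8,9}→6
  7 left: {0,2,5,6,7,8,9}→35  {1,3,4,5,6,7,8}→1  {2,4,5,6,7,8,9}→21  {3,4,5,6,7,8,9}→7
  8 left: {0,2,4,5,6,7,8,9}→56  {1,3,4,5,6,7,8,9}→8  {2,3,4,5,6,7,8,9}→28
  placing 0:c first → 36 extensions
  placing 1:o first → 84 extensions
total linear extensions = 120

120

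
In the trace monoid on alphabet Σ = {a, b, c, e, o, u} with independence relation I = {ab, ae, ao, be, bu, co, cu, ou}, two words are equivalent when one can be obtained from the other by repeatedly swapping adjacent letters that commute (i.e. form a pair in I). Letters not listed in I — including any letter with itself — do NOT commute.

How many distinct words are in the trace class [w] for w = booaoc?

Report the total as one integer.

piece 0:b — minimal
piece 1:o rests on {0:b}
piece 2:o rests on {1:o}
piece 3:a — minimal
piece 4:o rests on {2:o}
piece 5:c rests on {0:b, 3:a}
minimal pieces: {0:b, 3:a}
ways to finish when only these pieces remain (= sum over removing one remaining piece with nothing left below it):
  1 left: {4}→1  {5}→1
  2 left: {2,4}→1  {3,5}→1  {4,5}→2
  3 left: {1,2,4}→1  {2,4,5}→3  {3,4,5}→3
  4 left: {1,2,4,5}→4  {2,3,4,5}→6
  placing 0:b first → 10 extensions
  placing 3:a first → 4 extensions
total linear extensions = 14

14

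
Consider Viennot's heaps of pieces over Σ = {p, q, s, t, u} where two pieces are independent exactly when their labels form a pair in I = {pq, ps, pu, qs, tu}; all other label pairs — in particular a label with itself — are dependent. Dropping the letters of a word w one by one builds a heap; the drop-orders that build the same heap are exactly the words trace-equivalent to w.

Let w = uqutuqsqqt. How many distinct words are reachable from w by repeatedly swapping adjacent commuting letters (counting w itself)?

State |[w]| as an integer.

12

0(u) covers ∅
1(q) covers 0:u
2(u) covers 1:q
3(t) covers 1:q
4(u) covers 2:u
5(q) covers 3:t, 4:u
6(s) covers 3:t, 4:u
7(q) covers 5:q
8(q) covers 7:q
9(t) covers 6:s, 8:q
floor of heap: 0:u
completions by unplaced set U, small U first (add the entries for U minus each lowest piece of U):
  |U|=1: {9}:1
  |U|=2: {6,9}:1  {8,9}:1
  |U|=3: {6,8,9}:2  {7,8,9}:1
  |U|=4: {5,7,8,9}:1  {6,7,8,9}:3
  |U|=5: {5,6,7,8,9}:4
  |U|=6: {3,5,6,7,8,9}:4  {4,5,6,7,8,9}:4
  |U|=7: {2,4,5,6,7,8,9}:4  {3,4,5,6,7,8,9}:8
  |U|=8: {2,3,4,5,6,7,8,9}:12
  start at 0(u): 12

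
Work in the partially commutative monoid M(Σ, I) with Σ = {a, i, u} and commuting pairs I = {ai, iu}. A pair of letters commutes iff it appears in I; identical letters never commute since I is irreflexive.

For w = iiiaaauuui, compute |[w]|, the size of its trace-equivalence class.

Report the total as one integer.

210

0(i) covers ∅
1(i) covers 0:i
2(i) covers 1:i
3(a) covers ∅
4(a) covers 3:a
5(a) covers 4:a
6(u) covers 5:a
7(u) covers 6:u
8(u) covers 7:u
9(i) covers 2:i
floor of heap: 0:i, 3:a
completions by unplaced set U, small U first (add the entries for U minus each lowest piece of U):
  |U|=1: {8}:1  {9}:1
  |U|=2: {2,9}:1  {7,8}:1  {8,9}:2
  |U|=3: {1,2,9}:1  {2,8,9}:3  {6,7,8}:1  {7,8,9}:3
  |U|=4: {0,1,2,9}:1  {1,2,8,9}:4  {2,7,8,9}:6  {5,6,7,8}:1  {6,7,8,9}:4
  |U|=5: {0,1,2,8,9}:5  {1,2,7,8,9}:10  {2,6,7,8,9}:10  {4,5,6,7,8}:1  {5,6,7,8,9}:5
  |U|=6: {0,1,2,7,8,9}:15  {1,2,6,7,8,9}:20  {2,5,6,7,8,9}:15  {3,4,5,6,7,8}:1  {4,5,6,7,8,9}:6
  |U|=7: {0,1,2,6,7,8,9}:35  {1,2,5,6,7,8,9}:35  {2,4,5,6,7,8,9}:21  {3,4,5,6,7,8,9}:7
  |U|=8: {0,1,2,5,6,7,8,9}:70  {1,2,4,5,6,7,8,9}:56  {2,3,4,5,6,7,8,9}:28
  start at 0(i): 84
  start at 3(a): 126
sum over floor = 210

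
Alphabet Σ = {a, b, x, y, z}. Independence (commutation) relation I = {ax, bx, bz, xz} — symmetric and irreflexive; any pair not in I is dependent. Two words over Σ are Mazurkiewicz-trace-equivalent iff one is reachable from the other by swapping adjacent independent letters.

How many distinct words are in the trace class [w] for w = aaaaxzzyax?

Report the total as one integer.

0(a) covers ∅
1(a) covers 0:a
2(a) covers 1:a
3(a) covers 2:a
4(x) covers ∅
5(z) covers 3:a
6(z) covers 5:z
7(y) covers 4:x, 6:z
8(a) covers 7:y
9(x) covers 7:y
floor of heap: 0:a, 4:x
completions by unplaced set U, small U first (add the entries for U minus each lowest piece of U):
  |U|=1: {8}:1  {9}:1
  |U|=2: {8,9}:2
  |U|=3: {7,8,9}:2
  |U|=4: {4,7,8,9}:2  {6,7,8,9}:2
  |U|=5: {4,6,7,8,9}:4  {5,6,7,8,9}:2
  |U|=6: {3,5,6,7,8,9}:2  {4,5,6,7,8,9}:6
  |U|=7: {2,3,5,6,7,8,9}:2  {3,4,5,6,7,8,9}:8
  |U|=8: {1,2,3,5,6,7,8,9}:2  {2,3,4,5,6,7,8,9}:10
  start at 0(a): 12
  start at 4(x): 2
sum over floor = 14

14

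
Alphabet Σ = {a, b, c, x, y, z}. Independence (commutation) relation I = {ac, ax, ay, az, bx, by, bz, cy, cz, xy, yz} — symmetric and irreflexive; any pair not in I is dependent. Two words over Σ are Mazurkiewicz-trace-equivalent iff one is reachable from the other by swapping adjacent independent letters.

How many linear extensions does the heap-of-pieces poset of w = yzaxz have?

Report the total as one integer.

0(y) covers ∅
1(z) covers ∅
2(a) covers ∅
3(x) covers 1:z
4(z) covers 3:x
floor of heap: 0:y, 1:z, 2:a
completions by unplaced set U, small U first (add the entries for U minus each lowest piece of U):
  |U|=1: {0}:1  {2}:1  {4}:1
  |U|=2: {0,2}:2  {0,4}:2  {2,4}:2  {3,4}:1
  |U|=3: {0,2,4}:6  {0,3,4}:3  {1,3,4}:1  {2,3,4}:3
  start at 0(y): 4
  start at 1(z): 12
  start at 2(a): 4
sum over floor = 20

20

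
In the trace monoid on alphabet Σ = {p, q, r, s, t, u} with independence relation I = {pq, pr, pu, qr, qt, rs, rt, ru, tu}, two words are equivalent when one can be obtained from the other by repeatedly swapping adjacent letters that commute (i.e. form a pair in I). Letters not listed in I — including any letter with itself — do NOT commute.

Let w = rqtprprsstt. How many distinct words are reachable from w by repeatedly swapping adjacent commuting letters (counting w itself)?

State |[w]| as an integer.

#0=r has no predecessor
#1=q has no predecessor
#2=t has no predecessor
#3=p depends on [2:t]
#4=r depends on [0:r]
#5=p depends on [3:p]
#6=r depends on [4:r]
#7=s depends on [1:q, 5:p]
#8=s depends on [7:s]
#9=t depends on [8:s]
#10=t depends on [9:t]
sources: [0:r, 1:q, 2:t]
N(rest) = Σ N(rest − s) over sources s of rest; N(one piece) = 1:
  size 1 → [6]=1  [10]=1
  size 2 → [4,6]=1  [6,10]=2  [9,10]=1
  size 3 → [0,4,6]=1  [4,6,10]=3  [6,9,10]=3  [8,9,10]=1
  size 4 → [0,4,6,10]=4  [4,6,9,10]=6  [6,8,9,10]=4  [7,8,9,10]=1
  size 5 → [0,4,6,9,10]=10  [1,7,8,9,10]=1  [4,6,8,9,10]=10  [5,7,8,9,10]=1  [6,7,8,9,10]=5
  size 6 → [0,4,6,8,9,10]=20  [1,5,7,8,9,10]=2  [1,6,7,8,9,10]=6  [3,5,7,8,9,10]=1  [4,6,7,8,9,10]=15  [5,6,7,8,9,10]=6
  size 7 → [0,4,6,7,8,9,10]=35  [1,3,5,7,8,9,10]=3  [1,4,6,7,8,9,10]=21  [1,5,6,7,8,9,10]=14  [2,3,5,7,8,9,10]=1  [3,5,6,7,8,9,10]=7  [4,5,6,7,8,9,10]=21
  size 8 → [0,1,4,6,7,8,9,10]=56  [0,4,5,6,7,8,9,10]=56  [1,2,3,5,7,8,9,10]=4  [1,3,5,6,7,8,9,10]=24  [1,4,5,6,7,8,9,10]=56  [2,3,5,6,7,8,9,10]=8  [3,4,5,6,7,8,9,10]=28
  size 9 → [0,1,4,5,6,7,8,9,10]=168  [0,3,4,5,6,7,8,9,10]=84  [1,2,3,5,6,7,8,9,10]=36  [1,3,4,5,6,7,8,9,10]=108  [2,3,4,5,6,7,8,9,10]=36
  first=0(r) contributes 180
  first=1(q) contributes 120
  first=2(t) contributes 360
|[w]| = 660

660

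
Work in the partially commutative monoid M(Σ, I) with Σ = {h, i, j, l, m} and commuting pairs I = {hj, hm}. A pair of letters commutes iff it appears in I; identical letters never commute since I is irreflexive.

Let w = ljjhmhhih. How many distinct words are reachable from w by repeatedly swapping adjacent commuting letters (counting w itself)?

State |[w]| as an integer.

20

piece 0:l — minimal
piece 1:j rests on {0:l}
piece 2:j rests on {1:j}
piece 3:h rests on {0:l}
piece 4:m rests on {2:j}
piece 5:h rests on {3:h}
piece 6:h rests on {5:h}
piece 7:i rests on {4:m, 6:h}
piece 8:h rests on {7:i}
minimal pieces: {0:l}
ways to finish when only these pieces remain (= sum over removing one remaining piece with nothing left below it):
  1 left: {8}→1
  2 left: {7,8}→1
  3 left: {4,7,8}→1  {6,7,8}→1
  4 left: {2,4,7,8}→1  {4,6,7,8}→2  {5,6,7,8}→1
  5 left: {1,2,4,7,8}→1  {2,4,6,7,8}→3  {3,5,6,7,8}→1  {4,5,6,7,8}→3
  6 left: {1,2,4,6,7,8}→4  {2,4,5,6,7,8}→6  {3,4,5,6,7,8}→4
  7 left: {1,2,4,5,6,7,8}→10  {2,3,4,5,6,7,8}→10
  placing 0:l first → 20 extensions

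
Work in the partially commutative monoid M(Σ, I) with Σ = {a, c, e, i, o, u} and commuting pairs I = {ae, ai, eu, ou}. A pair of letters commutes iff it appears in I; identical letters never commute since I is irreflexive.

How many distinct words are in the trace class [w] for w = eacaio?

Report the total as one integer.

piece 0:e — minimal
piece 1:a — minimal
piece 2:c rests on {0:e, 1:a}
piece 3:a rests on {2:c}
piece 4:i rests on {2:c}
piece 5:o rests on {3:a, 4:i}
minimal pieces: {0:e, 1:a}
ways to finish when only these pieces remain (= sum over removing one remaining piece with nothing left below it):
  1 left: {5}→1
  2 left: {3,5}→1  {4,5}→1
  3 left: {3,4,5}→2
  4 left: {2,3,4,5}→2
  placing 0:e first → 2 extensions
  placing 1:a first → 2 extensions
total linear extensions = 4

4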